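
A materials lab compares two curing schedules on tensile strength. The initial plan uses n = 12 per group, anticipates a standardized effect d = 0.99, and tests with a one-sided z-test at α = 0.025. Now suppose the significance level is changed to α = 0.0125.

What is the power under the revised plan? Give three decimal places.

δ = d·√(n/2) = 0.99 × √(12/2) = 2.4250 (unchanged). New critical value: z_{0.0125} = 2.241.
Revised power = Φ(δ − 2.241) = Φ(0.184) = 0.5728.

Power ≈ 0.573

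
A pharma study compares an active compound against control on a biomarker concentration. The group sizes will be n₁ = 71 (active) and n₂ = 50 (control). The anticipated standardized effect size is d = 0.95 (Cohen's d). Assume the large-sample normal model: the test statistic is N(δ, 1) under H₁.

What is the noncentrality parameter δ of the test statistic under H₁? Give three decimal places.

δ ≈ 5.146

The noncentrality parameter scales effect size by the design's sample-size factor: δ = d / √(1/n₁ + 1/n₂) = 0.95 / √(1/71 + 1/50) = 5.1457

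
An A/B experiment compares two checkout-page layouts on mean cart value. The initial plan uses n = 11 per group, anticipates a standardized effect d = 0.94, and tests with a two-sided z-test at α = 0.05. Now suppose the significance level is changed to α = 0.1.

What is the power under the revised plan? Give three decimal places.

δ = d·√(n/2) = 0.94 × √(11/2) = 2.2045 (unchanged). New critical value: z_{0.05} = 1.645.
Revised power = Φ(δ − 1.645) + Φ(−δ − 1.645) = Φ(0.560) + Φ(-3.849) = 0.7121 + 0.0001 = 0.7122.

Power ≈ 0.712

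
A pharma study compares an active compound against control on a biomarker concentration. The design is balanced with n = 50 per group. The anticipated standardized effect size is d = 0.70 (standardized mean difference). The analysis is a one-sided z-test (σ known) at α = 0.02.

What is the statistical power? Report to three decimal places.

Noncentrality parameter: δ = d·√(n/2) = 0.70 × √(50/2) = 3.5000
Critical value for a one-sided test at α = 0.02: z_α = 2.054.
Power = Φ(δ − 2.054) = Φ(1.446) = 0.9259.

Power ≈ 0.926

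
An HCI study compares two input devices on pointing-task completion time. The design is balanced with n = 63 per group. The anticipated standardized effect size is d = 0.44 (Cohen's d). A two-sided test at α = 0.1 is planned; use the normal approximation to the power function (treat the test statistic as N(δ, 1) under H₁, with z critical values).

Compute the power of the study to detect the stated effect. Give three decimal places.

Power ≈ 0.795

Noncentrality parameter: δ = d·√(n/2) = 0.44 × √(63/2) = 2.4695
Two-sided α = 0.1 → critical value z_{0.05} = 1.645.
Power = Φ(δ − 1.645) + Φ(−δ − 1.645) = Φ(0.825) + Φ(-4.114) = 0.7952 + 0.0000 = 0.7952.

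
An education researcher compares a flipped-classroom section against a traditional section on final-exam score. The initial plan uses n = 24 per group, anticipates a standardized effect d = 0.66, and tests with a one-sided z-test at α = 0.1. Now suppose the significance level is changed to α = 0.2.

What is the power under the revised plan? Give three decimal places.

Power ≈ 0.926

δ = d·√(n/2) = 0.66 × √(24/2) = 2.2863 (unchanged). New critical value: z_{0.2} = 0.842.
Revised power = P(Z > 0.842 − δ) = Φ(1.445) = 0.9257.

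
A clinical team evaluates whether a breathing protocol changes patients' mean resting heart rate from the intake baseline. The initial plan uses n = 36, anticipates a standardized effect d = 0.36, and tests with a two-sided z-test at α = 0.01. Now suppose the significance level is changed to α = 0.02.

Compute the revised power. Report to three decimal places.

δ = d·√n = 0.36 × √36 = 2.1600 (unchanged). New critical value: z_{0.01} = 2.326.
Revised power = Φ(δ − 2.326) + Φ(−δ − 2.326) = Φ(-0.166) + Φ(-4.486) = 0.4339 + 0.0000 = 0.4339.

Power ≈ 0.434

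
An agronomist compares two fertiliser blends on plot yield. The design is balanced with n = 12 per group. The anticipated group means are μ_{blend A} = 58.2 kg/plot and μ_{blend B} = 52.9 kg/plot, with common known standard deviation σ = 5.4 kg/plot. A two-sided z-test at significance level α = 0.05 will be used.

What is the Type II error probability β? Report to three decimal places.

Standardized effect: d = |μ_{blend A} − μ_{blend B}| / σ = |58.2 − 52.9| / 5.4 = 0.9815
Noncentrality parameter: δ = d·√(n/2) = 0.9815 × √(12/2) = 2.4041
Critical value for a two-sided test at α = 0.05: z_{α/2} = 1.960.
Power = Φ(δ − 1.960) + Φ(−δ − 1.960) = Φ(0.444) + Φ(-4.364) = 0.6715 + 0.0000 = 0.6715.
Type II error: β = 1 − power = 1 − 0.6715 = 0.3285.

β ≈ 0.328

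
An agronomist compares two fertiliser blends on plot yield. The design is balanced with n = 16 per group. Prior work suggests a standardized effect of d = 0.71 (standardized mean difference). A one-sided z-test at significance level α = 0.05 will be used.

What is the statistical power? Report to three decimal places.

Noncentrality parameter: δ = d·√(n/2) = 0.71 × √(16/2) = 2.0082
Critical value for a one-sided test at α = 0.05: z_α = 1.645.
Power = Φ(δ − 1.645) = Φ(0.363) = 0.6418.

Power ≈ 0.642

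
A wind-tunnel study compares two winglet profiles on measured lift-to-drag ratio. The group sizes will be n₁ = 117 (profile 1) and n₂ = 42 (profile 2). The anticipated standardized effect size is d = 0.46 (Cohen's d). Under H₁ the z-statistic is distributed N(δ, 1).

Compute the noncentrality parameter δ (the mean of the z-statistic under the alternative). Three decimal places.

δ ≈ 2.557

The noncentrality parameter scales effect size by the design's sample-size factor: δ = d / √(1/n₁ + 1/n₂) = 0.46 / √(1/117 + 1/42) = 2.5573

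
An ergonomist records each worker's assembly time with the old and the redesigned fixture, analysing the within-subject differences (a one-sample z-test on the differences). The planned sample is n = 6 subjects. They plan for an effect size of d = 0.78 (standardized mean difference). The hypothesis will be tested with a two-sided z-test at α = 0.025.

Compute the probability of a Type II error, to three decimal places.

Noncentrality parameter: δ = d·√n = 0.78 × √6 = 1.9106
Two-sided α = 0.025 → critical value z_{0.0125} = 2.241.
Power = Φ(δ − 2.241) + Φ(−δ − 2.241) = Φ(-0.331) + Φ(-4.152) = 0.3704 + 0.0000 = 0.3704.
Type II error: β = 1 − power = 1 − 0.3704 = 0.6296.

β ≈ 0.630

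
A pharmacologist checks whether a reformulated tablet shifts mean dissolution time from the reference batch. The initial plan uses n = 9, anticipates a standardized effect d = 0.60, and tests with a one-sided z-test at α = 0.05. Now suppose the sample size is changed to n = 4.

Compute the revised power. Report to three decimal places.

With n = 4: δ = d·√n = 0.60 × √4 = 1.2000. Critical value z_{0.05} = 1.645.
Revised power = P(Z > 1.645 − δ) = Φ(-0.445) = 0.3282.

Power ≈ 0.328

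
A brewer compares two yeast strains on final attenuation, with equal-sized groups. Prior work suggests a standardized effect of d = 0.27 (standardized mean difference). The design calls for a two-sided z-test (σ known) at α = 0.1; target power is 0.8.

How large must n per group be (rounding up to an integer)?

n = 170 per group

Set Φ(δ − 1.645) = 0.8; then δ − 1.645 = Φ⁻¹(0.8) = 0.842, giving δ = 2.486.
(Ignoring the negligible lower-tail rejection probability gives the usual closed-form inversion.)
δ = d·√(n/2) ⇒ n = 2(δ/d)² = 2 × (2.486 / 0.27)² = 169.62.
Rounding up, n = 170 per group.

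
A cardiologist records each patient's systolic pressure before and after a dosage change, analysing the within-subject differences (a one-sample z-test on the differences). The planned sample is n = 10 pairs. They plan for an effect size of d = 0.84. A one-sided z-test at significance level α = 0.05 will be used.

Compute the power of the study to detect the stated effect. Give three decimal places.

Power ≈ 0.844

Noncentrality parameter: δ = d·√n = 0.84 × √10 = 2.6563
Critical value for a one-sided test at α = 0.05: z_α = 1.645.
Power = Φ(δ − 1.645) = Φ(1.011) = 0.8441.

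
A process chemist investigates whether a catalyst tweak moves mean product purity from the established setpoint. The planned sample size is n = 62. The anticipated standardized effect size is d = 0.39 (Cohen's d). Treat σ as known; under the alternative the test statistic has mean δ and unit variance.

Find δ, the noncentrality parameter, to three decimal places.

The noncentrality parameter scales effect size by the design's sample-size factor: δ = d·√n = 0.39 × √62 = 3.0709

δ ≈ 3.071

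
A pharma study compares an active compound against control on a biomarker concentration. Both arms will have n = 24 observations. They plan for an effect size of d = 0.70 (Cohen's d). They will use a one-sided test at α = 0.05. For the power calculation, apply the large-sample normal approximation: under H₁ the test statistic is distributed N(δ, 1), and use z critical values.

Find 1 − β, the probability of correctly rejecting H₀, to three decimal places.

Power ≈ 0.782

Noncentrality parameter: δ = d·√(n/2) = 0.70 × √(24/2) = 2.4249
One-sided α = 0.05 → critical value z_{0.05} = 1.645.
Power = P(Z > 1.645 − δ) = Φ(0.780) = 0.7823.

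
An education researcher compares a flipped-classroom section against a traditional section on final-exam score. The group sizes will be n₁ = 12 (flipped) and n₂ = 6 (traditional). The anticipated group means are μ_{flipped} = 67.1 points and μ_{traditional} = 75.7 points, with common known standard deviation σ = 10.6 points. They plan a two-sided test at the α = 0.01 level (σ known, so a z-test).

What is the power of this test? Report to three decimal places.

Standardized effect: d = |μ_{flipped} − μ_{traditional}| / σ = |67.1 − 75.7| / 10.6 = 0.8113
Noncentrality parameter: δ = d / √(1/n₁ + 1/n₂) = 0.8113 / √(1/12 + 1/6) = 1.6226
Critical value for a two-sided test at α = 0.01: z_{α/2} = 2.576.
Power = Φ(δ − 2.576) + Φ(−δ − 2.576) = Φ(-0.953) + Φ(-4.198) = 0.1702 + 0.0000 = 0.1703.

Power ≈ 0.170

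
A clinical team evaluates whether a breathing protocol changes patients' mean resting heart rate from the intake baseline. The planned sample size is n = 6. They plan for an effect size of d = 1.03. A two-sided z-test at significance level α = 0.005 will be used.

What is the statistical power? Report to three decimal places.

Power ≈ 0.388

Noncentrality parameter: δ = d·√n = 1.03 × √6 = 2.5230
Two-sided α = 0.005 → critical value z_{0.0025} = 2.807.
Power = Φ(δ − 2.807) + Φ(−δ − 2.807) = Φ(-0.284) + Φ(-5.330) = 0.3882 + 0.0000 = 0.3882.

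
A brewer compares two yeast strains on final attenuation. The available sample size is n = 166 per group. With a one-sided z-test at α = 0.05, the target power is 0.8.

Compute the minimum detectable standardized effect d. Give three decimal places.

Required noncentrality: δ = z_{0.05} + z_{0.20} = 1.645 + 0.842 = 2.486.
δ = d·√(n/2) ⇒ d = δ/√(n/2) = 2.486/√(166/2) = 0.2729.

d ≈ 0.273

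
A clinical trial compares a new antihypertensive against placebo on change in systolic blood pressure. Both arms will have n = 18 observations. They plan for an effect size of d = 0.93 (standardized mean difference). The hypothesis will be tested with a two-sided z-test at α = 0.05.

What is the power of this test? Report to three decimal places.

Power ≈ 0.797

Noncentrality parameter: δ = d·√(n/2) = 0.93 × √(18/2) = 2.7900
Two-sided α = 0.05 → critical value z_{0.025} = 1.960.
Power = Φ(δ − 1.960) + Φ(−δ − 1.960) = Φ(0.830) + Φ(-4.750) = 0.7967 + 0.0000 = 0.7967.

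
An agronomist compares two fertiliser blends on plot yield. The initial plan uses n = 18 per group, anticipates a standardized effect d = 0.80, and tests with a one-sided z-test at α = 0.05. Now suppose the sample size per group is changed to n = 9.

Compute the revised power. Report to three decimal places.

Power ≈ 0.521

With n = 9 per group: δ = d·√(n/2) = 0.80 × √(9/2) = 1.6971. Critical value z_{0.05} = 1.645.
Revised power = P(Z > 1.645 − δ) = Φ(0.052) = 0.5208.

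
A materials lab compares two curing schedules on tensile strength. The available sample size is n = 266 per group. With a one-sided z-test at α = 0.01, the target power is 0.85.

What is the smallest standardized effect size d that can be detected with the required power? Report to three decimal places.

Required noncentrality: δ = z_{0.01} + z_{0.15} = 2.326 + 1.036 = 3.363.
δ = d·√(n/2) ⇒ d = δ/√(n/2) = 3.363/√(266/2) = 0.2916.

d ≈ 0.292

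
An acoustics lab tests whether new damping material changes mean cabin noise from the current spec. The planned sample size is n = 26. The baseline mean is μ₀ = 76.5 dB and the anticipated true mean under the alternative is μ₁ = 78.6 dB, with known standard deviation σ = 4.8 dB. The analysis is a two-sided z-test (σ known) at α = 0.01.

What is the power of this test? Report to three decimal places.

Power ≈ 0.365

Standardized effect: d = |μ₁ − μ₀| / σ = |78.6 − 76.5| / 4.8 = 0.4375
Noncentrality parameter: δ = d·√n = 0.4375 × √26 = 2.2308
Two-sided α = 0.01 → critical value z_{0.005} = 2.576.
Power = Φ(δ − 2.576) + Φ(−δ − 2.576) = Φ(-0.345) + Φ(-4.807) = 0.3650 + 0.0000 = 0.3650.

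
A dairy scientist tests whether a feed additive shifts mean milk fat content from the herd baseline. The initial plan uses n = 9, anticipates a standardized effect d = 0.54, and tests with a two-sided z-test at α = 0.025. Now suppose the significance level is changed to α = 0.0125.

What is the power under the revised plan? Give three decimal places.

δ = d·√n = 0.54 × √9 = 1.6200 (unchanged). New critical value: z_{0.0063} = 2.498.
Revised power = Φ(δ − 2.498) + Φ(−δ − 2.498) = Φ(-0.878) + Φ(-4.118) = 0.1901 + 0.0000 = 0.1901.

Power ≈ 0.190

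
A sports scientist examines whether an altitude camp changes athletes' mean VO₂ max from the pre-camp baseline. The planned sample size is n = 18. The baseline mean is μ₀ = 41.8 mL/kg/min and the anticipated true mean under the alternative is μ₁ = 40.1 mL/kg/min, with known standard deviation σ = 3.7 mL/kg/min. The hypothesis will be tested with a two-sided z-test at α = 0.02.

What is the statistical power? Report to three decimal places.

Standardized effect: d = |μ₁ − μ₀| / σ = |40.1 − 41.8| / 3.7 = 0.4595
Noncentrality parameter: λ = d·√n = 0.4595 × √18 = 1.9493
Two-sided α = 0.02 → critical value z_{0.01} = 2.326.
Power = Φ(λ − 2.326) + Φ(−λ − 2.326) = Φ(-0.377) + Φ(-4.276) = 0.3531 + 0.0000 = 0.3531.

Power ≈ 0.353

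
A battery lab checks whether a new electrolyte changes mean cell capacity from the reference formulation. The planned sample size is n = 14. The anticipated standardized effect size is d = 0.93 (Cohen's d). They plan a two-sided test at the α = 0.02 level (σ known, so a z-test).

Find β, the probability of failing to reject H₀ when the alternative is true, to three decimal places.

Noncentrality parameter: δ = d·√n = 0.93 × √14 = 3.4797
Critical value for a two-sided test at α = 0.02: z_{α/2} = 2.326.
Power = Φ(δ − 2.326) + Φ(−δ − 2.326) = Φ(1.153) + Φ(-5.806) = 0.8756 + 0.0000 = 0.8756.
Type II error: β = 1 − power = 1 − 0.8756 = 0.1244.

β ≈ 0.124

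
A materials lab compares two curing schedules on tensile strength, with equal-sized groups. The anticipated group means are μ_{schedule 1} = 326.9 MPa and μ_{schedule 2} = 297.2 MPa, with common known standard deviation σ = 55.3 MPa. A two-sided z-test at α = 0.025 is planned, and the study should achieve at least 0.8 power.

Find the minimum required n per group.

n = 66 per group

Standardized effect: d = |μ_{schedule 1} − μ_{schedule 2}| / σ = |326.9 − 297.2| / 55.3 = 0.5371
Set Φ(δ − 2.241) = 0.8; then δ − 2.241 = Φ⁻¹(0.8) = 0.842, giving δ = 3.083.
(Ignoring the negligible lower-tail rejection probability gives the usual closed-form inversion.)
δ = d·√(n/2) ⇒ n = 2(δ/d)² = 2 × (3.083 / 0.5371)² = 65.91.
Rounding up, n = 66 per group.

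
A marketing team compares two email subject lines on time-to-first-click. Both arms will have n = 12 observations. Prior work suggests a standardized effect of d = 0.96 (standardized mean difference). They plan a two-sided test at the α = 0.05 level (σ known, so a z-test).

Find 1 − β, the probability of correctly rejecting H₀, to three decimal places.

Power ≈ 0.652

Noncentrality parameter: λ = d·√(n/2) = 0.96 × √(12/2) = 2.3515
Critical value for a two-sided test at α = 0.05: z_{α/2} = 1.960.
Power = Φ(λ − 1.960) + Φ(−λ − 1.960) = Φ(0.392) + Φ(-4.311) = 0.6523 + 0.0000 = 0.6523.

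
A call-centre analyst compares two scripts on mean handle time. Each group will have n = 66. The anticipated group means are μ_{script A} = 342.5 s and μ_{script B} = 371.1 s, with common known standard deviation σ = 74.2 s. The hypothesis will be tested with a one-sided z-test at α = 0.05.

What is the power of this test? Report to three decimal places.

Standardized effect: d = |μ_{script A} − μ_{script B}| / σ = |342.5 − 371.1| / 74.2 = 0.3854
Noncentrality parameter: δ = d·√(n/2) = 0.3854 × √(66/2) = 2.2142
One-sided α = 0.05 → critical value z_{0.05} = 1.645.
Power = P(Z > 1.645 − δ) = Φ(0.569) = 0.7154.

Power ≈ 0.715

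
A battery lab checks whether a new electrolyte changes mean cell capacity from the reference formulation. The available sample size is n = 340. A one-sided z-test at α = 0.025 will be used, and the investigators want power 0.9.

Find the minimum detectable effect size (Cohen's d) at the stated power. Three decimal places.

Need Φ(δ − 1.960) = 0.9, so δ = 1.960 + 1.282 = 3.242.
δ = d·√n ⇒ d = δ/√n = 3.242/√340 = 0.1758.

d ≈ 0.176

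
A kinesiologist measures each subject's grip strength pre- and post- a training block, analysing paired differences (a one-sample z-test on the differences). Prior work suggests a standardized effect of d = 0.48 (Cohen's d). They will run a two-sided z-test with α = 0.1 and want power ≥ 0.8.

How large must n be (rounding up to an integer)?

For power 0.8 need Φ(δ − z_{0.05}) = 0.8, so δ = z_{0.05} + z_{0.20} = 1.645 + 0.842 = 2.486.
(For δ > 0 the lower-tail rejection region contributes negligibly to power, so the one-term inversion is standard.)
δ = d·√n ⇒ n = (δ/d)² = (2.486 / 0.48)² = 26.83.
Rounding up, n = 27.

n = 27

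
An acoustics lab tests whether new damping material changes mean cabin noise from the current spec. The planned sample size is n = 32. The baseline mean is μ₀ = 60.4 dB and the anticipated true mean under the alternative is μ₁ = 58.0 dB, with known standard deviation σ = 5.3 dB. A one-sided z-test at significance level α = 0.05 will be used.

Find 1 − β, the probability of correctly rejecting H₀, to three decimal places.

Standardized effect: d = |μ₁ − μ₀| / σ = |58.0 − 60.4| / 5.3 = 0.4528
Noncentrality parameter: δ = d·√n = 0.4528 × √32 = 2.5616
One-sided α = 0.05 → critical value z_{0.05} = 1.645.
Power = P(Z > 1.645 − δ) = Φ(0.917) = 0.8204.

Power ≈ 0.820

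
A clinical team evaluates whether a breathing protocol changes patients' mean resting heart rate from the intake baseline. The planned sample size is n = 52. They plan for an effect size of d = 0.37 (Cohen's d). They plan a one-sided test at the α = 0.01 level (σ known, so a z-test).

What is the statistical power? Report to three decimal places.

Noncentrality parameter: δ = d·√n = 0.37 × √52 = 2.6681
One-sided α = 0.01 → critical value z_{0.01} = 2.326.
Power = Φ(δ − 2.326) = Φ(0.342) = 0.6337.

Power ≈ 0.634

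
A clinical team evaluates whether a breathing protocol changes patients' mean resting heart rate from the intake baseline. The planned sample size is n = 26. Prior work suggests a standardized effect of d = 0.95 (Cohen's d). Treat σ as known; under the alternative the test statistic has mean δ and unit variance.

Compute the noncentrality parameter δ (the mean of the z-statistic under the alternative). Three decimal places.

δ = d·√n = 0.95 × √26 = 4.8441

δ ≈ 4.844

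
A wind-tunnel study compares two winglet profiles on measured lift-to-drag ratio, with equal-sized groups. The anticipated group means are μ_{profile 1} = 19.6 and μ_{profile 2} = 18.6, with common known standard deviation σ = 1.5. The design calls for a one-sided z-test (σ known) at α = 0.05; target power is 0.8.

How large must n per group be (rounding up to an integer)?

n = 28 per group

Standardized effect: d = |μ_{profile 1} − μ_{profile 2}| / σ = |19.6 − 18.6| / 1.5 = 0.6667
For power 0.8 need Φ(δ − z_{0.05}) = 0.8, so δ = z_{0.05} + z_{0.20} = 1.645 + 0.842 = 2.486.
δ = d·√(n/2) ⇒ n = 2(δ/d)² = 2 × (2.486 / 0.6667)² = 27.82.
Round up to the next whole unit.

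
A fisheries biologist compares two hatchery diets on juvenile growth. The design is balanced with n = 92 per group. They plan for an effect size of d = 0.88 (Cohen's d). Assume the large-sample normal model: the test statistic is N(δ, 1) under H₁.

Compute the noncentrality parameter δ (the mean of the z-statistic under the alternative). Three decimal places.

δ ≈ 5.968

δ = d·√(n/2) = 0.88 × √(92/2) = 5.9685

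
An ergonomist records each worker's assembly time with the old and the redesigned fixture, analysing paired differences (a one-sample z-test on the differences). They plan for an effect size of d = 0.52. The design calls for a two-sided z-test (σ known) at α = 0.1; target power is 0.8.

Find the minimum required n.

n = 23

Set Φ(δ − 1.645) = 0.8; then δ − 1.645 = Φ⁻¹(0.8) = 0.842, giving δ = 2.486.
(For δ > 0 the lower-tail rejection region contributes negligibly to power, so the one-term inversion is standard.)
δ = d·√n ⇒ n = (δ/d)² = (2.486 / 0.52)² = 22.86.
Rounding up, n = 23.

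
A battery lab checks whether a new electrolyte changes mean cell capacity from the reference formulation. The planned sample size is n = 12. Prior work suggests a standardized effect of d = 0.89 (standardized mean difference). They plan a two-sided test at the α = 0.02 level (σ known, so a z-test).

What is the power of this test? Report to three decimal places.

Noncentrality parameter: δ = d·√n = 0.89 × √12 = 3.0831
Critical value for a two-sided test at α = 0.02: z_{α/2} = 2.326.
Power = Φ(δ − 2.326) + Φ(−δ − 2.326) = Φ(0.757) + Φ(-5.409) = 0.7754 + 0.0000 = 0.7754.

Power ≈ 0.775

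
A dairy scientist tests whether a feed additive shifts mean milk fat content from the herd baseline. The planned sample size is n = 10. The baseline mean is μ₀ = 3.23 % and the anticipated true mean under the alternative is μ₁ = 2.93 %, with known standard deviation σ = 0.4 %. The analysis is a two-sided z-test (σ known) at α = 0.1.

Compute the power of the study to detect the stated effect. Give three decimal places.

Standardized effect: d = |μ₁ − μ₀| / σ = |2.93 − 3.23| / 0.4 = 0.7500
Noncentrality parameter: δ = d·√n = 0.7500 × √10 = 2.3717
Critical value for a two-sided test at α = 0.1: z_{α/2} = 1.645.
Power = Φ(δ − 1.645) + Φ(−δ − 1.645) = Φ(0.727) + Φ(-4.017) = 0.7663 + 0.0000 = 0.7664.

Power ≈ 0.766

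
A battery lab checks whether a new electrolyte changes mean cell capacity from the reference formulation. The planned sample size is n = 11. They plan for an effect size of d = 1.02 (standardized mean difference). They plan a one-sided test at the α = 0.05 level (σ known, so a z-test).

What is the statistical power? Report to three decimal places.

Power ≈ 0.959

Noncentrality parameter: δ = d·√n = 1.02 × √11 = 3.3830
Critical value for a one-sided test at α = 0.05: z_α = 1.645.
Power = Φ(δ − 1.645) = Φ(1.738) = 0.9589.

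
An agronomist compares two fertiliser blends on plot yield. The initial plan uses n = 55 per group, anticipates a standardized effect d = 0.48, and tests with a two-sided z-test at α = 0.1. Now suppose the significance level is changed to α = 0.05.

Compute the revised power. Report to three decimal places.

δ = d·√(n/2) = 0.48 × √(55/2) = 2.5171 (unchanged). New critical value: z_{0.025} = 1.960.
Revised power = Φ(δ − 1.960) + Φ(−δ − 1.960) = Φ(0.557) + Φ(-4.477) = 0.7113 + 0.0000 = 0.7113.

Power ≈ 0.711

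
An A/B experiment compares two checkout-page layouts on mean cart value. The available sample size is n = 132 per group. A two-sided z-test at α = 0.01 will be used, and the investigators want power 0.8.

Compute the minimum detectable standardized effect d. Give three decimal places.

Required noncentrality: δ = z_{0.005} + z_{0.20} = 2.576 + 0.842 = 3.417.
(The second rejection-region term Φ(−δ − z_{α/2}) is negligible and dropped.)
δ = d·√(n/2) ⇒ d = δ/√(n/2) = 3.417/√(132/2) = 0.4207.

d ≈ 0.421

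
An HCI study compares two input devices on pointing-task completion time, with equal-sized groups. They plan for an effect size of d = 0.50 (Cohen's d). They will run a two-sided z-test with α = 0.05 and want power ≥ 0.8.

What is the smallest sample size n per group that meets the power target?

n = 63 per group

Set Φ(δ − 1.960) = 0.8; then δ − 1.960 = Φ⁻¹(0.8) = 0.842, giving δ = 2.802.
(For δ > 0 the lower-tail rejection region contributes negligibly to power, so the one-term inversion is standard.)
δ = d·√(n/2) ⇒ n = 2(δ/d)² = 2 × (2.802 / 0.50)² = 62.79.
Round up to the next whole unit.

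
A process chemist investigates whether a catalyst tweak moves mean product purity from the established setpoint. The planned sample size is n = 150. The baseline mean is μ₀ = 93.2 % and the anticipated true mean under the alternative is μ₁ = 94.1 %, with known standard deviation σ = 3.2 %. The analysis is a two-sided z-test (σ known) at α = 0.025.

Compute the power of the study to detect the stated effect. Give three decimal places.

Standardized effect: d = |μ₁ − μ₀| / σ = |94.1 − 93.2| / 3.2 = 0.2812
Noncentrality parameter: δ = d·√n = 0.2812 × √150 = 3.4446
Two-sided α = 0.025 → critical value z_{0.0125} = 2.241.
Power = Φ(δ − 2.241) + Φ(−δ − 2.241) = Φ(1.203) + Φ(-5.686) = 0.8855 + 0.0000 = 0.8855.

Power ≈ 0.886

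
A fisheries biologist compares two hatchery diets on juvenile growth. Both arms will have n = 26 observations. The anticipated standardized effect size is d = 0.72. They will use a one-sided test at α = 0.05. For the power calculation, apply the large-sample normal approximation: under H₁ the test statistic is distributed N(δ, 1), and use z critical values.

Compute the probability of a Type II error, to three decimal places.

β ≈ 0.171

Noncentrality parameter: δ = d·√(n/2) = 0.72 × √(26/2) = 2.5960
One-sided α = 0.05 → critical value z_{0.05} = 1.645.
Power = P(Z > 1.645 − δ) = Φ(0.951) = 0.8292.
Type II error: β = 1 − power = 1 − 0.8292 = 0.1708.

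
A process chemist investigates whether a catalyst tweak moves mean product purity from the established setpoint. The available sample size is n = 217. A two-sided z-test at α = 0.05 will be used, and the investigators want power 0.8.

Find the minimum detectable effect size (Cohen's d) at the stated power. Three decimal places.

d ≈ 0.190

Need Φ(δ − 1.960) = 0.8, so δ = 1.960 + 0.842 = 2.802.
(The second rejection-region term Φ(−δ − z_{α/2}) is negligible and dropped.)
δ = d·√n ⇒ d = δ/√n = 2.802/√217 = 0.1902.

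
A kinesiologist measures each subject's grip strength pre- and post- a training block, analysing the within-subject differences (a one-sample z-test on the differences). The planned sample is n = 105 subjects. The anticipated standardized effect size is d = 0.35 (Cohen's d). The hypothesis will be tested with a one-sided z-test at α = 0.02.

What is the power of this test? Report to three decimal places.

Noncentrality parameter: δ = d·√n = 0.35 × √105 = 3.5864
Critical value for a one-sided test at α = 0.02: z_α = 2.054.
Power = P(Z > 2.054 − δ) = Φ(1.533) = 0.9373.

Power ≈ 0.937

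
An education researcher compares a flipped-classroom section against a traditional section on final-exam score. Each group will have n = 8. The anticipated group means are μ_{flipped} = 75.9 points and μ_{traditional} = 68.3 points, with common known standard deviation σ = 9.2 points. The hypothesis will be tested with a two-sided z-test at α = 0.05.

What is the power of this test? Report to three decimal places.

Standardized effect: d = |μ_{flipped} − μ_{traditional}| / σ = |75.9 − 68.3| / 9.2 = 0.8261
Noncentrality parameter: δ = d·√(n/2) = 0.8261 × √(8/2) = 1.6522
Two-sided α = 0.05 → critical value z_{0.025} = 1.960.
Power = Φ(δ − 1.960) + Φ(−δ − 1.960) = Φ(-0.308) + Φ(-3.612) = 0.3791 + 0.0002 = 0.3793.

Power ≈ 0.379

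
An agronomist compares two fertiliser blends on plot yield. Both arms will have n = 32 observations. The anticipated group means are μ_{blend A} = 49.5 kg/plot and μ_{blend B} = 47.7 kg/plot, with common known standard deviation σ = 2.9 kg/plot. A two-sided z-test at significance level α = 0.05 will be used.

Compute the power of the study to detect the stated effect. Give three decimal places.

Standardized effect: d = |μ_{blend A} − μ_{blend B}| / σ = |49.5 − 47.7| / 2.9 = 0.6207
Noncentrality parameter: δ = d·√(n/2) = 0.6207 × √(32/2) = 2.4828
Two-sided α = 0.05 → critical value z_{0.025} = 1.960.
Power = Φ(δ − 1.960) + Φ(−δ − 1.960) = Φ(0.523) + Φ(-4.443) = 0.6994 + 0.0000 = 0.6994.

Power ≈ 0.699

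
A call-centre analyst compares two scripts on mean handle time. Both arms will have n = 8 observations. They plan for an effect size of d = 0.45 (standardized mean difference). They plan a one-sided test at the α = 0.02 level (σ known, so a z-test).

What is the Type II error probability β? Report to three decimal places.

β ≈ 0.876

Noncentrality parameter: δ = d·√(n/2) = 0.45 × √(8/2) = 0.9000
One-sided α = 0.02 → critical value z_{0.02} = 2.054.
Power = P(Z > 2.054 − δ) = Φ(-1.154) = 0.1243.
Type II error: β = 1 − power = 1 − 0.1243 = 0.8757.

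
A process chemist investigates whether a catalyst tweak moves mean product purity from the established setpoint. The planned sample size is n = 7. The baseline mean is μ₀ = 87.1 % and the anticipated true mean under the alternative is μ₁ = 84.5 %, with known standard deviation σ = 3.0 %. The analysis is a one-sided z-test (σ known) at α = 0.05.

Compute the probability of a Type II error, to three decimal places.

β ≈ 0.258

Standardized effect: d = |μ₁ − μ₀| / σ = |84.5 − 87.1| / 3.0 = 0.8667
Noncentrality parameter: δ = d·√n = 0.8667 × √7 = 2.2930
Critical value for a one-sided test at α = 0.05: z_α = 1.645.
Power = P(Z > 1.645 − δ) = Φ(0.648) = 0.7415.
Type II error: β = 1 − power = 1 − 0.7415 = 0.2585.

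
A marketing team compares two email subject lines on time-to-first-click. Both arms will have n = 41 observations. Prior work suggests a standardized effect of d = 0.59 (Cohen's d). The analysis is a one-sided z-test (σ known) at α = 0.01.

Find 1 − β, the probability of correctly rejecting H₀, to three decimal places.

Power ≈ 0.635

Noncentrality parameter: δ = d·√(n/2) = 0.59 × √(41/2) = 2.6713
Critical value for a one-sided test at α = 0.01: z_α = 2.326.
Power = Φ(δ − 2.326) = Φ(0.345) = 0.6349.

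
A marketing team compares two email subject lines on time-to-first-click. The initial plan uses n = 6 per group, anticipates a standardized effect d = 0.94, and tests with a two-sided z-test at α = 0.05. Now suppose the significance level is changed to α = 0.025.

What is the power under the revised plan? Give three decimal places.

δ = d·√(n/2) = 0.94 × √(6/2) = 1.6281 (unchanged). New critical value: z_{0.0125} = 2.241.
Revised power = Φ(δ − 2.241) + Φ(−δ − 2.241) = Φ(-0.613) + Φ(-3.870) = 0.2698 + 0.0001 = 0.2699.

Power ≈ 0.270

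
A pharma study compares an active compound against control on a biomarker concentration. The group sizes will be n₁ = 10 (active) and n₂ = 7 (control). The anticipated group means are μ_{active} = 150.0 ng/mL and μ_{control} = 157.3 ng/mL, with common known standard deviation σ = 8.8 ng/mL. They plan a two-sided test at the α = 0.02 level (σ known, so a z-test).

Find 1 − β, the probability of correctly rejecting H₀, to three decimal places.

Power ≈ 0.260

Standardized effect: d = |μ_{active} − μ_{control}| / σ = |150.0 − 157.3| / 8.8 = 0.8295
Noncentrality parameter: δ = d / √(1/n₁ + 1/n₂) = 0.8295 / √(1/10 + 1/7) = 1.6833
Two-sided α = 0.02 → critical value z_{0.01} = 2.326.
Power = Φ(δ − 2.326) + Φ(−δ − 2.326) = Φ(-0.643) + Φ(-4.010) = 0.2601 + 0.0000 = 0.2601.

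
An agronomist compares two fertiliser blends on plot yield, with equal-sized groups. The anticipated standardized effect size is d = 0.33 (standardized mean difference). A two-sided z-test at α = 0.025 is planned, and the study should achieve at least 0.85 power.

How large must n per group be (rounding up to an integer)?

For power 0.85 need Φ(δ − z_{0.0125}) = 0.85, so δ = z_{0.0125} + z_{0.15} = 2.241 + 1.036 = 3.278.
(For δ > 0 the lower-tail rejection region contributes negligibly to power, so the one-term inversion is standard.)
δ = d·√(n/2) ⇒ n = 2(δ/d)² = 2 × (3.278 / 0.33)² = 197.32.
Round up to the next whole unit.

n = 198 per group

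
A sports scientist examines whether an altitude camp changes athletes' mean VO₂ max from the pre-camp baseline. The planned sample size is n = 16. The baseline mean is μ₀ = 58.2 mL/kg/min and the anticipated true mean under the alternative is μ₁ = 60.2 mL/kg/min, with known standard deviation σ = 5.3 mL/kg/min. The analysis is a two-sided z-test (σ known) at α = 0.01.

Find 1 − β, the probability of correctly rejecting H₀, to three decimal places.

Standardized effect: d = |μ₁ − μ₀| / σ = |60.2 − 58.2| / 5.3 = 0.3774
Noncentrality parameter: δ = d·√n = 0.3774 × √16 = 1.5094
Critical value for a two-sided test at α = 0.01: z_{α/2} = 2.576.
Power = Φ(δ − 2.576) + Φ(−δ − 2.576) = Φ(-1.066) + Φ(-4.085) = 0.1431 + 0.0000 = 0.1431.

Power ≈ 0.143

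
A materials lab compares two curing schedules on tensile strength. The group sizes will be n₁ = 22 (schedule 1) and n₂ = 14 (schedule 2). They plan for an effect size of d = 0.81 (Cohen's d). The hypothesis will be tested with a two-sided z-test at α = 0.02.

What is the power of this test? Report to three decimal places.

Noncentrality parameter: δ = d / √(1/n₁ + 1/n₂) = 0.81 / √(1/22 + 1/14) = 2.3692
Two-sided α = 0.02 → critical value z_{0.01} = 2.326.
Power = Φ(δ − 2.326) + Φ(−δ − 2.326) = Φ(0.043) + Φ(-4.696) = 0.5171 + 0.0000 = 0.5171.

Power ≈ 0.517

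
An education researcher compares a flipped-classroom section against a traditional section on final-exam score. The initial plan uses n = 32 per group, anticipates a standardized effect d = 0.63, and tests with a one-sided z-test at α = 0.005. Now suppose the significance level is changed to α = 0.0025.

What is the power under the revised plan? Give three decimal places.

Power ≈ 0.387

δ = d·√(n/2) = 0.63 × √(32/2) = 2.5200 (unchanged). New critical value: z_{0.0025} = 2.807.
Revised power = Φ(δ − 2.807) = Φ(-0.287) = 0.3870.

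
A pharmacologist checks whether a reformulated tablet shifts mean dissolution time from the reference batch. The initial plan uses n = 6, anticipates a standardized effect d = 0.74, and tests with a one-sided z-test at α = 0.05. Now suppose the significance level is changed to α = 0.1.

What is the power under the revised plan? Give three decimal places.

Power ≈ 0.702

δ = d·√n = 0.74 × √6 = 1.8126 (unchanged). New critical value: z_{0.1} = 1.282.
Revised power = P(Z > 1.282 − δ) = Φ(0.531) = 0.7023.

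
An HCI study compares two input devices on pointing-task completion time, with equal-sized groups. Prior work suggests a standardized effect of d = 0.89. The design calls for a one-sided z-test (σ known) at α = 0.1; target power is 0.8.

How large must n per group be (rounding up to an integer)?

n = 12 per group

Set Φ(δ − 1.282) = 0.8; then δ − 1.282 = Φ⁻¹(0.8) = 0.842, giving δ = 2.123.
δ = d·√(n/2) ⇒ n = 2(δ/d)² = 2 × (2.123 / 0.89)² = 11.38.
Round up to the next whole unit.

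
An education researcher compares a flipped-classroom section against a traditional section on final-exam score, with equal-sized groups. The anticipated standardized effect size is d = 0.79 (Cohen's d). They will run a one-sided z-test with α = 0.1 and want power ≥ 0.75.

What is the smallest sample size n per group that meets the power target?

Set Φ(δ − 1.282) = 0.75; then δ − 1.282 = Φ⁻¹(0.75) = 0.674, giving δ = 1.956.
δ = d·√(n/2) ⇒ n = 2(δ/d)² = 2 × (1.956 / 0.79)² = 12.26.
Round up to the next whole unit.

n = 13 per group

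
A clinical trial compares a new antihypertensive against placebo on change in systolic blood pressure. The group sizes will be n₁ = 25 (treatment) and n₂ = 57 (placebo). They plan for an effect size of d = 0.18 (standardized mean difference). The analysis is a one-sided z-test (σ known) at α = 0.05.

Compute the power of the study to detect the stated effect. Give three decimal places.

Power ≈ 0.186

Noncentrality parameter: δ = d / √(1/n₁ + 1/n₂) = 0.18 / √(1/25 + 1/57) = 0.7504
One-sided α = 0.05 → critical value z_{0.05} = 1.645.
Power = Φ(δ − 1.645) = Φ(-0.894) = 0.1855.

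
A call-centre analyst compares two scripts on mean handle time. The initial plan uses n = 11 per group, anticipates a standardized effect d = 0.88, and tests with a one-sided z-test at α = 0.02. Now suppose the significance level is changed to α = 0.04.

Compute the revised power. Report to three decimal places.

δ = d·√(n/2) = 0.88 × √(11/2) = 2.0638 (unchanged). New critical value: z_{0.04} = 1.751.
Revised power = P(Z > 1.751 − δ) = Φ(0.313) = 0.6229.

Power ≈ 0.623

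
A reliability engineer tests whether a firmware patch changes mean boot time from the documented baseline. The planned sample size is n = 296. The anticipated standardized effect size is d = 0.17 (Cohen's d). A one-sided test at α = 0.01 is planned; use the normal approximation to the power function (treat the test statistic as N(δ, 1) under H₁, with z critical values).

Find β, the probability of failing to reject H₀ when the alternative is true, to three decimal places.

β ≈ 0.275

Noncentrality parameter: δ = d·√n = 0.17 × √296 = 2.9248
One-sided α = 0.01 → critical value z_{0.01} = 2.326.
Power = P(Z > 2.326 − δ) = Φ(0.598) = 0.7252.
Type II error: β = 1 − power = 1 − 0.7252 = 0.2748.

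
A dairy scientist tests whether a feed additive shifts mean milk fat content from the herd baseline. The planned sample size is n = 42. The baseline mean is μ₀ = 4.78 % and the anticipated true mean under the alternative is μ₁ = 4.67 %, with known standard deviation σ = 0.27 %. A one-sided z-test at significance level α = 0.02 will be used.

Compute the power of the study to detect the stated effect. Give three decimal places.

Power ≈ 0.721

Standardized effect: d = |μ₁ − μ₀| / σ = |4.67 − 4.78| / 0.27 = 0.4074
Noncentrality parameter: δ = d·√n = 0.4074 × √42 = 2.6403
Critical value for a one-sided test at α = 0.02: z_α = 2.054.
Power = Φ(δ − 2.054) = Φ(0.587) = 0.7212.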